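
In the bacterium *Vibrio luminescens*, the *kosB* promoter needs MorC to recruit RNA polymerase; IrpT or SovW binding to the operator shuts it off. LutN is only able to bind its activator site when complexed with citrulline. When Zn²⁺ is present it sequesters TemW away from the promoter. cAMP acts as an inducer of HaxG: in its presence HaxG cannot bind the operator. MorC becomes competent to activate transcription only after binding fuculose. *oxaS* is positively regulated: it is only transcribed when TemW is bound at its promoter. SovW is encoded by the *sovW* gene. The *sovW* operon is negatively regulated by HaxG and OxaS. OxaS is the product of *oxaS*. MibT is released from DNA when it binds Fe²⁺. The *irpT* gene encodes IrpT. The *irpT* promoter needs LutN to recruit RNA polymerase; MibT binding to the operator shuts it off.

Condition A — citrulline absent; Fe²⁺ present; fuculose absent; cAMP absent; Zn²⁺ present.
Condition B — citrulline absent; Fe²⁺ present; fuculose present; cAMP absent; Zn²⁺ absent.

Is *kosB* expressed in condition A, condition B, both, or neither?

Condition A:
Citrulline is absent, so LutN is inactive.
Fe²⁺ is present, so MibT is inactive.
Required activator LutN is absent, so *irpT* is not transcribed.
So IrpT is not produced.
Fuculose is absent, so MorC is inactive.
cAMP is absent, so HaxG is active.
Zn²⁺ is present, so TemW is inactive.
Required activator TemW is absent, so *oxaS* is not transcribed.
So OxaS is not produced.
With repressor HaxG bound, *sovW* is not transcribed.
So SovW is not produced.
Required activator MorC is absent, so *kosB* is not transcribed.
→ *kosB* is OFF in A.
Condition B:
Citrulline is absent, so LutN is inactive.
Fe²⁺ is present, so MibT is inactive.
Required activator LutN is absent, so *irpT* is not transcribed.
So IrpT is not produced.
Fuculose is present, so MorC is active.
cAMP is absent, so HaxG is active.
Zn²⁺ is absent, so TemW is active.
No repressor is bound and TemW is active, so *oxaS* is transcribed.
So OxaS is produced and active.
With repressor HaxG bound, *sovW* is not transcribed.
So SovW is not produced.
No repressor is bound and MorC is active, so *kosB* is transcribed.
→ *kosB* is ON in B.

B only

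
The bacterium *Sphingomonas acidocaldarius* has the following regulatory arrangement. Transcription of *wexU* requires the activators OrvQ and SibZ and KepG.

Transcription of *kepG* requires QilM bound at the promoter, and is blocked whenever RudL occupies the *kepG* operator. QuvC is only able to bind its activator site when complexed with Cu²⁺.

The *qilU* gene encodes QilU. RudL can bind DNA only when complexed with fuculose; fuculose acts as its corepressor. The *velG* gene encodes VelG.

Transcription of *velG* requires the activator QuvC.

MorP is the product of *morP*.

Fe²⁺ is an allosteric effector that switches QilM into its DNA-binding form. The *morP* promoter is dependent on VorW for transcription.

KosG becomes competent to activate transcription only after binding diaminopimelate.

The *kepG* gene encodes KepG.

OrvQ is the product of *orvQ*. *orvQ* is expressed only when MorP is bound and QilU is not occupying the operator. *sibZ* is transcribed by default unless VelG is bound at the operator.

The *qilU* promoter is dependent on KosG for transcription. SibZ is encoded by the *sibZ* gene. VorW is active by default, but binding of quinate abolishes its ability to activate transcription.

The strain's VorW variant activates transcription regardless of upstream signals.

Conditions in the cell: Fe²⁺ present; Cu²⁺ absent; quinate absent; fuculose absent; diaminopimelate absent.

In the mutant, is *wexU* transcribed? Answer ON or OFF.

Diaminopimelate is absent, so KosG is inactive.
Required activator KosG is absent, so *qilU* is not transcribed.
So QilU is not produced.
VorW is constitutively active in this strain.
No repressor is bound and VorW is active, so *morP* is transcribed.
So MorP is produced and active.
No repressor is bound and MorP is active, so *orvQ* is transcribed.
So OrvQ is produced and active.
Cu²⁺ is absent, so QuvC is inactive.
Required activator QuvC is absent, so *velG* is not transcribed.
So VelG is not produced.
With no repressor bound, *sibZ* is transcribed.
So SibZ is produced and active.
Fe²⁺ is present, so QilM is active.
Fuculose is absent, so RudL is inactive.
No repressor is bound and QilM is active, so *kepG* is transcribed.
So KepG is produced and active.
No repressor is bound and OrvQ and SibZ and KepG are active, so *wexU* is transcribed.

ON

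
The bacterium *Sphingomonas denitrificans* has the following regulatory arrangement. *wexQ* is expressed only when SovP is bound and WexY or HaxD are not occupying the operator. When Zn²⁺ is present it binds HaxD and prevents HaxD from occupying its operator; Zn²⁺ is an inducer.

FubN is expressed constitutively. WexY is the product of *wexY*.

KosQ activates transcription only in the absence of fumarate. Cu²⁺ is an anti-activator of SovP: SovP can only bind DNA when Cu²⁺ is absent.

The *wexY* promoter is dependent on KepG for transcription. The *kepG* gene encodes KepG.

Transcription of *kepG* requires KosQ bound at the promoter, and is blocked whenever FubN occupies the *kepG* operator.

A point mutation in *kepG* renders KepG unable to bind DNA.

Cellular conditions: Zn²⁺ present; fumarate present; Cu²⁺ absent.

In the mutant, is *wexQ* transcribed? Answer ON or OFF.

Cu²⁺ is absent, so SovP is active.
KepG is non-functional in this strain, so it has no effect.
Required activator KepG is absent, so *wexY* is not transcribed.
So WexY is not produced.
Zn²⁺ is present, so HaxD is inactive.
No repressor is bound and SovP is active, so *wexQ* is transcribed.

ON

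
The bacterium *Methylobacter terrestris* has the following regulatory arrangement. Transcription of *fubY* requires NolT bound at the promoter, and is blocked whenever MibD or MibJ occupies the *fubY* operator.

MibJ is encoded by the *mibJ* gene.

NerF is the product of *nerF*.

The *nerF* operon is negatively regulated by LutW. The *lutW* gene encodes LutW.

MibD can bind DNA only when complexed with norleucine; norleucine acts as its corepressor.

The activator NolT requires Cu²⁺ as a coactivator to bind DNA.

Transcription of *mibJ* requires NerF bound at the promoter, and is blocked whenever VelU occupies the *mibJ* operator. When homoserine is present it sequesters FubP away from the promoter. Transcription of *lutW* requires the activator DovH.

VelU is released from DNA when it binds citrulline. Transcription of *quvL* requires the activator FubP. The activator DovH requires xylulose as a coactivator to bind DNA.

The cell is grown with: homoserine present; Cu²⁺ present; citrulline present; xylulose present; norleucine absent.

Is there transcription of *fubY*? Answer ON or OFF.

ON

Norleucine is absent, so MibD is inactive.
Xylulose is present, so DovH is active.
No repressor is bound and DovH is active, so *lutW* is transcribed.
So LutW is produced and active.
With repressor LutW bound, *nerF* is not transcribed.
So NerF is not produced.
Citrulline is present, so VelU is inactive.
Required activator NerF is absent, so *mibJ* is not transcribed.
So MibJ is not produced.
Cu²⁺ is present, so NolT is active.
No repressor is bound and NolT is active, so *fubY* is transcribed.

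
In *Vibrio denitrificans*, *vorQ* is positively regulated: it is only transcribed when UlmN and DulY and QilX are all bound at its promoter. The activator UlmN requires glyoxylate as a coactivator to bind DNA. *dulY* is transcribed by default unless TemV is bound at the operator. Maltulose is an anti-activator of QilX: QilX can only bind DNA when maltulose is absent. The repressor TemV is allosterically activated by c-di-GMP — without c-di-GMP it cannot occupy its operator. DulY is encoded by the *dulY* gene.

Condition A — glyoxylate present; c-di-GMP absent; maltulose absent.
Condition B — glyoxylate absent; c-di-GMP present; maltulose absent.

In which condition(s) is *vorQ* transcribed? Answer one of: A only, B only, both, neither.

Condition A:
Glyoxylate is present, so UlmN is active.
c-di-GMP is absent, so TemV is inactive.
With no repressor bound, *dulY* is transcribed.
So DulY is produced and active.
Maltulose is absent, so QilX is active.
No repressor is bound and UlmN and DulY and QilX are active, so *vorQ* is transcribed.
→ *vorQ* is ON in A.
Condition B:
Glyoxylate is absent, so UlmN is inactive.
c-di-GMP is present, so TemV is active.
With repressor TemV bound, *dulY* is not transcribed.
So DulY is not produced.
Maltulose is absent, so QilX is active.
Required activator UlmN is absent, so *vorQ* is not transcribed.
→ *vorQ* is OFF in B.

A only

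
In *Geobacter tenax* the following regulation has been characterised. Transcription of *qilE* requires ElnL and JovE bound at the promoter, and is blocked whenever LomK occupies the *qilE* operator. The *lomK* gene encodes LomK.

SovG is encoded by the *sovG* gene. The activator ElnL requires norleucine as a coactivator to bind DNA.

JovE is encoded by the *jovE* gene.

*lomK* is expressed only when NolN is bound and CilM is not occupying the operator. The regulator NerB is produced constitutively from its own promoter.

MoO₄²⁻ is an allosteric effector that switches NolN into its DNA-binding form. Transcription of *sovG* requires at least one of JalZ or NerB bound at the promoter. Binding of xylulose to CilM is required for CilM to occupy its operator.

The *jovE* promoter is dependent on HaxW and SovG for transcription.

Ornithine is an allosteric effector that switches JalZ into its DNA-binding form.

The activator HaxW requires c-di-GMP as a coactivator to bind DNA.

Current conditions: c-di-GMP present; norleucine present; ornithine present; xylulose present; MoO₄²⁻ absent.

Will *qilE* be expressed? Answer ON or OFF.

ON

MoO₄²⁻ is absent, so NolN is inactive.
Xylulose is present, so CilM is active.
With repressor CilM bound, *lomK* is not transcribed.
So LomK is not produced.
Norleucine is present, so ElnL is active.
c-di-GMP is present, so HaxW is active.
Ornithine is present, so JalZ is active.
NerB is produced constitutively and is active.
Activator JalZ is present, so *sovG* is transcribed.
So SovG is produced and active.
No repressor is bound and HaxW and SovG are active, so *jovE* is transcribed.
So JovE is produced and active.
No repressor is bound and ElnL and JovE are active, so *qilE* is transcribed.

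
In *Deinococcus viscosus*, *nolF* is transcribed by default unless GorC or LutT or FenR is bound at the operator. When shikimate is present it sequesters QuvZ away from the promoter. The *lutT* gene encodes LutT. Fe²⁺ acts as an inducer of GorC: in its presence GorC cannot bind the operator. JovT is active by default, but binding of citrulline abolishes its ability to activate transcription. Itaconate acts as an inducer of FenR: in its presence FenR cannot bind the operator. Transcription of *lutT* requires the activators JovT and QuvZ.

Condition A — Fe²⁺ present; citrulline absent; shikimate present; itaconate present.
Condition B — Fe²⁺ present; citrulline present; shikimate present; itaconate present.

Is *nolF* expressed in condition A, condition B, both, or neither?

Condition A:
Fe²⁺ is present, so GorC is inactive.
Citrulline is absent, so JovT is active.
Shikimate is present, so QuvZ is inactive.
Required activator QuvZ is absent, so *lutT* is not transcribed.
So LutT is not produced.
Itaconate is present, so FenR is inactive.
With no repressor bound, *nolF* is transcribed.
→ *nolF* is ON in A.
Condition B:
Fe²⁺ is present, so GorC is inactive.
Citrulline is present, so JovT is inactive.
Shikimate is present, so QuvZ is inactive.
Required activator JovT is absent, so *lutT* is not transcribed.
So LutT is not produced.
Itaconate is present, so FenR is inactive.
With no repressor bound, *nolF* is transcribed.
→ *nolF* is ON in B.

both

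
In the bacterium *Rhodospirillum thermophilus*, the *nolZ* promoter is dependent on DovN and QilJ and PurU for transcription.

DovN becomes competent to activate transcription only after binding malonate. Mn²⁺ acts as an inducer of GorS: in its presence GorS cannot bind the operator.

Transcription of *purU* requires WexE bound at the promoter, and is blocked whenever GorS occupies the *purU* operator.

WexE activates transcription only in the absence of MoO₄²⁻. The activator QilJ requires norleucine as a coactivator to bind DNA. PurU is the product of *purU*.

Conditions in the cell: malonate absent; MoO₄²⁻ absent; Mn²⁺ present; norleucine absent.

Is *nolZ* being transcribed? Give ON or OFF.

Malonate is absent, so DovN is inactive.
Norleucine is absent, so QilJ is inactive.
MoO₄²⁻ is absent, so WexE is active.
Mn²⁺ is present, so GorS is inactive.
No repressor is bound and WexE is active, so *purU* is transcribed.
So PurU is produced and active.
Required activator DovN is absent, so *nolZ* is not transcribed.

OFF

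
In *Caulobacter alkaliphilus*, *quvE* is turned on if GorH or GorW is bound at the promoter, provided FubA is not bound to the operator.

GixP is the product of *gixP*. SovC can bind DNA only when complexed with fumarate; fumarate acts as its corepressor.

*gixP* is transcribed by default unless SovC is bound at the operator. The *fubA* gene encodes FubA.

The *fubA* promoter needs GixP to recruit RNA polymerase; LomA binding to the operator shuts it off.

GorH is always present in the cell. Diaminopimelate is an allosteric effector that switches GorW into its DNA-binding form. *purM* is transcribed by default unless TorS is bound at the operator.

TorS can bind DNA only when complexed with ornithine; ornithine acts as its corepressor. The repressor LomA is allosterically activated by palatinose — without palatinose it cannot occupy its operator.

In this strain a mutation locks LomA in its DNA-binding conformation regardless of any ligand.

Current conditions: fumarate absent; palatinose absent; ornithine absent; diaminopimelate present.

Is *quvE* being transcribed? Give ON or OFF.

ON

GorH is produced constitutively and is active.
Diaminopimelate is present, so GorW is active.
LomA is constitutively active in this strain.
Fumarate is absent, so SovC is inactive.
With no repressor bound, *gixP* is transcribed.
So GixP is produced and active.
With repressor LomA bound, *fubA* is not transcribed.
So FubA is not produced.
Activator GorH is present, so *quvE* is transcribed.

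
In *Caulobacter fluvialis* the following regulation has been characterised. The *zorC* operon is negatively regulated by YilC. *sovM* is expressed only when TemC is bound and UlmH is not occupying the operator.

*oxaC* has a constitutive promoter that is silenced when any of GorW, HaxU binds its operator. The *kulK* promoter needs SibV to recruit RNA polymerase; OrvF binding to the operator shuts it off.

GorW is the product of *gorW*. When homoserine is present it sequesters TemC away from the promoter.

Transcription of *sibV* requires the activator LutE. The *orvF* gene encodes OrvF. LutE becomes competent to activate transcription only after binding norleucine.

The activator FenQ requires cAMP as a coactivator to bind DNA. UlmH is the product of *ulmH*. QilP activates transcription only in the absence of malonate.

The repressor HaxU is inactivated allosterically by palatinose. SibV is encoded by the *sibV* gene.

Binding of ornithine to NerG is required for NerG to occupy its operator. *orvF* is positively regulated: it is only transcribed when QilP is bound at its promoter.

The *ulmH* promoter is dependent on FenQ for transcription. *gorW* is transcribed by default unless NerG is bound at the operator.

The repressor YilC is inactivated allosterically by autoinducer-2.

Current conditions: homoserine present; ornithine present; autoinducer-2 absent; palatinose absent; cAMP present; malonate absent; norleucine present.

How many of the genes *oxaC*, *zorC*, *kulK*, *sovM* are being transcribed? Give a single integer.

0

Ornithine is present, so NerG is active.
With repressor NerG bound, *gorW* is not transcribed.
So GorW is not produced.
Palatinose is absent, so HaxU is active.
With repressor HaxU bound, *oxaC* is not transcribed.
→ *oxaC* is OFF.
Autoinducer-2 is absent, so YilC is active.
With repressor YilC bound, *zorC* is not transcribed.
→ *zorC* is OFF.
Malonate is absent, so QilP is active.
No repressor is bound and QilP is active, so *orvF* is transcribed.
So OrvF is produced and active.
Norleucine is present, so LutE is active.
No repressor is bound and LutE is active, so *sibV* is transcribed.
So SibV is produced and active.
With repressor OrvF bound, *kulK* is not transcribed.
→ *kulK* is OFF.
Homoserine is present, so TemC is inactive.
cAMP is present, so FenQ is active.
No repressor is bound and FenQ is active, so *ulmH* is transcribed.
So UlmH is produced and active.
With repressor UlmH bound, *sovM* is not transcribed.
→ *sovM* is OFF.
0 of the 4 genes are transcribed.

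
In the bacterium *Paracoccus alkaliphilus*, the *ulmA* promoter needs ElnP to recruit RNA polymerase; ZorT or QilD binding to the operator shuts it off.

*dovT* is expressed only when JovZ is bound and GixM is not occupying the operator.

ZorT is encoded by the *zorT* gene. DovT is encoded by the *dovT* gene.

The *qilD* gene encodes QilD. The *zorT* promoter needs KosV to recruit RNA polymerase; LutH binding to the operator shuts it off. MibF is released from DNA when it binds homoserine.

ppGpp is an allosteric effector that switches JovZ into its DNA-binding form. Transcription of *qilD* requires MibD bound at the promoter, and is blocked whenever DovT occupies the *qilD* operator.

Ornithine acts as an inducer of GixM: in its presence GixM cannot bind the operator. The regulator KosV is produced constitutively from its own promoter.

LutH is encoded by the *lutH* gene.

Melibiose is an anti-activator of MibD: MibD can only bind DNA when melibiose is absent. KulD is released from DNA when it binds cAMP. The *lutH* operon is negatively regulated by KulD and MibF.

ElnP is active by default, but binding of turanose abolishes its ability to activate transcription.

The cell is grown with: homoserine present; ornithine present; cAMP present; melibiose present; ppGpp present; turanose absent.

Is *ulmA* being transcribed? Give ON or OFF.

ON

cAMP is present, so KulD is inactive.
Homoserine is present, so MibF is inactive.
With no repressor bound, *lutH* is transcribed.
So LutH is produced and active.
KosV is produced constitutively and is active.
With repressor LutH bound, *zorT* is not transcribed.
So ZorT is not produced.
Turanose is absent, so ElnP is active.
Melibiose is present, so MibD is inactive.
ppGpp is present, so JovZ is active.
Ornithine is present, so GixM is inactive.
No repressor is bound and JovZ is active, so *dovT* is transcribed.
So DovT is produced and active.
With repressor DovT bound, *qilD* is not transcribed.
So QilD is not produced.
No repressor is bound and ElnP is active, so *ulmA* is transcribed.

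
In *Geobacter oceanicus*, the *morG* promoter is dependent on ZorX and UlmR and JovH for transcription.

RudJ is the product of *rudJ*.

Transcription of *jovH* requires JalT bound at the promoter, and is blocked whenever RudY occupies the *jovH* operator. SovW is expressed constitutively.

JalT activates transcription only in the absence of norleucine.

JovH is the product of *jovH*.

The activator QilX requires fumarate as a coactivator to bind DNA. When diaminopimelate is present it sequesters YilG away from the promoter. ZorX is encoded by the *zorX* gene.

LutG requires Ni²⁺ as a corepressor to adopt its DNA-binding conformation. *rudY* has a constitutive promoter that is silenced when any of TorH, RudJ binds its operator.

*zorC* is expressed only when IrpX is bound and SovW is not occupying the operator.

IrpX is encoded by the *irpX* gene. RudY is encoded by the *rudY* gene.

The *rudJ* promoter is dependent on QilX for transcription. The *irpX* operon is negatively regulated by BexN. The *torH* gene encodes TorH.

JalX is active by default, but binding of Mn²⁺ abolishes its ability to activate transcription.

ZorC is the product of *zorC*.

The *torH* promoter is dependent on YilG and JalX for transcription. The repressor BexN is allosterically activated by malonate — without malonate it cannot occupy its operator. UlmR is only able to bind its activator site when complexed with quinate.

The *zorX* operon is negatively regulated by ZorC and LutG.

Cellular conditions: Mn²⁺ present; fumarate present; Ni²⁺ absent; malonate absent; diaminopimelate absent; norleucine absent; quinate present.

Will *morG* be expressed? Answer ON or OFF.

ON

SovW is produced constitutively and is active.
Malonate is absent, so BexN is inactive.
With no repressor bound, *irpX* is transcribed.
So IrpX is produced and active.
With repressor SovW bound, *zorC* is not transcribed.
So ZorC is not produced.
Ni²⁺ is absent, so LutG is inactive.
With no repressor bound, *zorX* is transcribed.
So ZorX is produced and active.
Quinate is present, so UlmR is active.
Diaminopimelate is absent, so YilG is active.
Mn²⁺ is present, so JalX is inactive.
Required activator JalX is absent, so *torH* is not transcribed.
So TorH is not produced.
Fumarate is present, so QilX is active.
No repressor is bound and QilX is active, so *rudJ* is transcribed.
So RudJ is produced and active.
With repressor RudJ bound, *rudY* is not transcribed.
So RudY is not produced.
Norleucine is absent, so JalT is active.
No repressor is bound and JalT is active, so *jovH* is transcribed.
So JovH is produced and active.
No repressor is bound and ZorX and UlmR and JovH are active, so *morG* is transcribed.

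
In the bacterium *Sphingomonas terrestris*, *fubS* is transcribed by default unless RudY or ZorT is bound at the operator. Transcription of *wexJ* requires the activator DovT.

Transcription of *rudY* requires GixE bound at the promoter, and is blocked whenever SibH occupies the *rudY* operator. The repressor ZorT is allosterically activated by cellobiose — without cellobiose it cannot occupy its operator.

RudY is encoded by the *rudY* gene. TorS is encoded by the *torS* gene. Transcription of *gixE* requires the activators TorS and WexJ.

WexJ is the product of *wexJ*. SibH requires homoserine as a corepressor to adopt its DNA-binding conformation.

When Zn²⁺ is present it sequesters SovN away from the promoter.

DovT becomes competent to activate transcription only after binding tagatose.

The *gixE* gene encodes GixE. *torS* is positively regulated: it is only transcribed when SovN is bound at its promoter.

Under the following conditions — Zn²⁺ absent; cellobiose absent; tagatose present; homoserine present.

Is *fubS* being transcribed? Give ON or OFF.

Zn²⁺ is absent, so SovN is active.
No repressor is bound and SovN is active, so *torS* is transcribed.
So TorS is produced and active.
Tagatose is present, so DovT is active.
No repressor is bound and DovT is active, so *wexJ* is transcribed.
So WexJ is produced and active.
No repressor is bound and TorS and WexJ are active, so *gixE* is transcribed.
So GixE is produced and active.
Homoserine is present, so SibH is active.
With repressor SibH bound, *rudY* is not transcribed.
So RudY is not produced.
Cellobiose is absent, so ZorT is inactive.
With no repressor bound, *fubS* is transcribed.

ON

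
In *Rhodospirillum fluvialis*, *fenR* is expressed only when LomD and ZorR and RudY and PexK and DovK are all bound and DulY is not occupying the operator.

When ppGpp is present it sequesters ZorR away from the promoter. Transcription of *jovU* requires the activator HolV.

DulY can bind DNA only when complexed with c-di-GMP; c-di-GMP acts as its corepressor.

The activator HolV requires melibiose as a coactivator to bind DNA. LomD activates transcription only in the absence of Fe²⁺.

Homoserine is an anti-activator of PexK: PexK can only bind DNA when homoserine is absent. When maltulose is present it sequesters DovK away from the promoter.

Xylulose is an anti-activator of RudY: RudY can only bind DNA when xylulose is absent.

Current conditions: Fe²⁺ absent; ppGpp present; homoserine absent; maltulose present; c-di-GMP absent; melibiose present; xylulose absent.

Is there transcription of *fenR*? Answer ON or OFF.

c-di-GMP is absent, so DulY is inactive.
Fe²⁺ is absent, so LomD is active.
ppGpp is present, so ZorR is inactive.
Xylulose is absent, so RudY is active.
Homoserine is absent, so PexK is active.
Maltulose is present, so DovK is inactive.
Required activator ZorR is absent, so *fenR* is not transcribed.

OFF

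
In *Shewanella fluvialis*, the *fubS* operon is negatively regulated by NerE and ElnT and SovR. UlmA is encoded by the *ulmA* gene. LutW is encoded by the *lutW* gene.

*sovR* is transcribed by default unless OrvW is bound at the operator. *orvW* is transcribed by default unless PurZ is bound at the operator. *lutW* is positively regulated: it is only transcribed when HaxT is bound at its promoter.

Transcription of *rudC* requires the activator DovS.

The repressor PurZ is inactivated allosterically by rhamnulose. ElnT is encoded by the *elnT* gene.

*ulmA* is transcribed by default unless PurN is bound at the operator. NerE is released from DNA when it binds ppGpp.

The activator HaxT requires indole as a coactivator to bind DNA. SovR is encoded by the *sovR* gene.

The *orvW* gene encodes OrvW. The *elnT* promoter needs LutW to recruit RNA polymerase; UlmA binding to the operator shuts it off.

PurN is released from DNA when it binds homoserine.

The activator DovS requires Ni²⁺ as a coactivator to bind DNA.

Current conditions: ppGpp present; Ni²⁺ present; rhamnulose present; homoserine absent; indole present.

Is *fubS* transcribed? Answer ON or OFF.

ppGpp is present, so NerE is inactive.
Homoserine is absent, so PurN is active.
With repressor PurN bound, *ulmA* is not transcribed.
So UlmA is not produced.
Indole is present, so HaxT is active.
No repressor is bound and HaxT is active, so *lutW* is transcribed.
So LutW is produced and active.
No repressor is bound and LutW is active, so *elnT* is transcribed.
So ElnT is produced and active.
Rhamnulose is present, so PurZ is inactive.
With no repressor bound, *orvW* is transcribed.
So OrvW is produced and active.
With repressor OrvW bound, *sovR* is not transcribed.
So SovR is not produced.
With repressor ElnT bound, *fubS* is not transcribed.

OFF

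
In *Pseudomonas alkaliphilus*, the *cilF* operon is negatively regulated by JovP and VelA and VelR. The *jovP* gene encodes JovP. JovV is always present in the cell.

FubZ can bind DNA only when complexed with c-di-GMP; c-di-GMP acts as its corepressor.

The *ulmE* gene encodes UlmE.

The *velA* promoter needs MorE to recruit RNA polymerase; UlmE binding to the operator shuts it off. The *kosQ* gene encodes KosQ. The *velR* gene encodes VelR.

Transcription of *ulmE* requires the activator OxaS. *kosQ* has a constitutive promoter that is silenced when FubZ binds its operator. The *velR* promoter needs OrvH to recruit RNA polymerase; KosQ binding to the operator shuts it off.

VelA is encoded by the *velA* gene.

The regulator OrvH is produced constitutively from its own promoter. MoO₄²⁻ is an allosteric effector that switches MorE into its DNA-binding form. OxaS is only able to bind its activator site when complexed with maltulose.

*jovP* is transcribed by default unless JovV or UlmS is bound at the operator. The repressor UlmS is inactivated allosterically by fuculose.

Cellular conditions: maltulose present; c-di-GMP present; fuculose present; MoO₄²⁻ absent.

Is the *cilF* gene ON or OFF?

OFF

JovV is produced constitutively and is active.
Fuculose is present, so UlmS is inactive.
With repressor JovV bound, *jovP* is not transcribed.
So JovP is not produced.
MoO₄²⁻ is absent, so MorE is inactive.
Maltulose is present, so OxaS is active.
No repressor is bound and OxaS is active, so *ulmE* is transcribed.
So UlmE is produced and active.
With repressor UlmE bound, *velA* is not transcribed.
So VelA is not produced.
c-di-GMP is present, so FubZ is active.
With repressor FubZ bound, *kosQ* is not transcribed.
So KosQ is not produced.
OrvH is produced constitutively and is active.
No repressor is bound and OrvH is active, so *velR* is transcribed.
So VelR is produced and active.
With repressor VelR bound, *cilF* is not transcribed.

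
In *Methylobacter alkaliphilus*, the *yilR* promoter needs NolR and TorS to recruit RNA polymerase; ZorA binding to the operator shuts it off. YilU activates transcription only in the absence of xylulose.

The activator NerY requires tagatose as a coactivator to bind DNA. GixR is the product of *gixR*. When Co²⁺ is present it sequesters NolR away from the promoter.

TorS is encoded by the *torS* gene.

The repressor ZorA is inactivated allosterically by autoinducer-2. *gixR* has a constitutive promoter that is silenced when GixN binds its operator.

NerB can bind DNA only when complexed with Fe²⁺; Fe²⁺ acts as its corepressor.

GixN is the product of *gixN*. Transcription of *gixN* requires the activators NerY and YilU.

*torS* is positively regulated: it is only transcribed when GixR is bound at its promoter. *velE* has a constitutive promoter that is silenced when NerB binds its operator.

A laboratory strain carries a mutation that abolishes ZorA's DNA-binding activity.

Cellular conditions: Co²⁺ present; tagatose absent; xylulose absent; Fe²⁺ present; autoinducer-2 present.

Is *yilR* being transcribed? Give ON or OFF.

Co²⁺ is present, so NolR is inactive.
ZorA is non-functional in this strain, so it has no effect.
Tagatose is absent, so NerY is inactive.
Xylulose is absent, so YilU is active.
Required activator NerY is absent, so *gixN* is not transcribed.
So GixN is not produced.
With no repressor bound, *gixR* is transcribed.
So GixR is produced and active.
No repressor is bound and GixR is active, so *torS* is transcribed.
So TorS is produced and active.
Required activator NolR is absent, so *yilR* is not transcribed.

OFF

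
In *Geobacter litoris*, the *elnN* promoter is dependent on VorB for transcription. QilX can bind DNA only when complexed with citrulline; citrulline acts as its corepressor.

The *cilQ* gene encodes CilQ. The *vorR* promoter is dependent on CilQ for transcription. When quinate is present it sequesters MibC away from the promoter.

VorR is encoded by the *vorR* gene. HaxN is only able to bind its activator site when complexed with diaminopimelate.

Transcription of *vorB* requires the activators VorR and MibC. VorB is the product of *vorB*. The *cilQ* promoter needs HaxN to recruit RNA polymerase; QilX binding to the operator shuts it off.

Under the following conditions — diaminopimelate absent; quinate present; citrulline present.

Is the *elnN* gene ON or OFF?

Citrulline is present, so QilX is active.
Diaminopimelate is absent, so HaxN is inactive.
With repressor QilX bound, *cilQ* is not transcribed.
So CilQ is not produced.
Required activator CilQ is absent, so *vorR* is not transcribed.
So VorR is not produced.
Quinate is present, so MibC is inactive.
Required activator VorR is absent, so *vorB* is not transcribed.
So VorB is not produced.
Required activator VorB is absent, so *elnN* is not transcribed.

OFF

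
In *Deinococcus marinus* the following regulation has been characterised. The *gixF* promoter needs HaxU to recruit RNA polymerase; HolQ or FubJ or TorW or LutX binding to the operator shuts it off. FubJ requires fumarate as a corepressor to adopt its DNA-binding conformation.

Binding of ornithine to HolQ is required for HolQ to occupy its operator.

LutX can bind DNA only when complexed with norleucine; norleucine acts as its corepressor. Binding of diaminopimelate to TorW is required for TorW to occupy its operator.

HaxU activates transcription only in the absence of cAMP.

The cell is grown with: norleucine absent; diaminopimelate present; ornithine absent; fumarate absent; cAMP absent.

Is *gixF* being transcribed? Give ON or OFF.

Ornithine is absent, so HolQ is inactive.
Fumarate is absent, so FubJ is inactive.
Diaminopimelate is present, so TorW is active.
Norleucine is absent, so LutX is inactive.
cAMP is absent, so HaxU is active.
With repressor TorW bound, *gixF* is not transcribed.

OFF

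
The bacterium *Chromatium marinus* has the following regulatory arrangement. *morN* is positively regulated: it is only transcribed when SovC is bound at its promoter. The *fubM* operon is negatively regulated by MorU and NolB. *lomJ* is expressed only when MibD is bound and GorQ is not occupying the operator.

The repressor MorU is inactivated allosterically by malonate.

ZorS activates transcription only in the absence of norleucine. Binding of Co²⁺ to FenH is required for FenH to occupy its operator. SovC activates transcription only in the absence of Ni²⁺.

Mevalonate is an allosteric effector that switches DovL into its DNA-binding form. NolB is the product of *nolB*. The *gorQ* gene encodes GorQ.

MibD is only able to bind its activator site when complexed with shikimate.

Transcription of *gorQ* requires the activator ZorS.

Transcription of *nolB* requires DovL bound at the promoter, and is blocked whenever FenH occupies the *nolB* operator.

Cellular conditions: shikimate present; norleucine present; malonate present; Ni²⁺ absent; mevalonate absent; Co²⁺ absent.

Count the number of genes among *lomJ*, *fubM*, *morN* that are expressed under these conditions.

Shikimate is present, so MibD is active.
Norleucine is present, so ZorS is inactive.
Required activator ZorS is absent, so *gorQ* is not transcribed.
So GorQ is not produced.
No repressor is bound and MibD is active, so *lomJ* is transcribed.
→ *lomJ* is ON.
Malonate is present, so MorU is inactive.
Mevalonate is absent, so DovL is inactive.
Co²⁺ is absent, so FenH is inactive.
Required activator DovL is absent, so *nolB* is not transcribed.
So NolB is not produced.
With no repressor bound, *fubM* is transcribed.
→ *fubM* is ON.
Ni²⁺ is absent, so SovC is active.
No repressor is bound and SovC is active, so *morN* is transcribed.
→ *morN* is ON.
3 of the 3 genes are transcribed.

3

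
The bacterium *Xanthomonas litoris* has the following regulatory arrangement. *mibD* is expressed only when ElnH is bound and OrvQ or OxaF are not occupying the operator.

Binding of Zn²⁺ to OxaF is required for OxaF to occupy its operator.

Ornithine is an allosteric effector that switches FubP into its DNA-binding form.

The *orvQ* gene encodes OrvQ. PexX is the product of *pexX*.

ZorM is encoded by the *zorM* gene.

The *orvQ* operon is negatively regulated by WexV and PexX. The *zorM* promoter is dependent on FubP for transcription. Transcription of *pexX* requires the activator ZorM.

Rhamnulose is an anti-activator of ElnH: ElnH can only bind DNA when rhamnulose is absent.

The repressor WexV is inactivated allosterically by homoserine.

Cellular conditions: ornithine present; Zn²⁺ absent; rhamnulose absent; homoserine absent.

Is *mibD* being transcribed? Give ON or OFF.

ON

Homoserine is absent, so WexV is active.
Ornithine is present, so FubP is active.
No repressor is bound and FubP is active, so *zorM* is transcribed.
So ZorM is produced and active.
No repressor is bound and ZorM is active, so *pexX* is transcribed.
So PexX is produced and active.
With repressor WexV bound, *orvQ* is not transcribed.
So OrvQ is not produced.
Rhamnulose is absent, so ElnH is active.
Zn²⁺ is absent, so OxaF is inactive.
No repressor is bound and ElnH is active, so *mibD* is transcribed.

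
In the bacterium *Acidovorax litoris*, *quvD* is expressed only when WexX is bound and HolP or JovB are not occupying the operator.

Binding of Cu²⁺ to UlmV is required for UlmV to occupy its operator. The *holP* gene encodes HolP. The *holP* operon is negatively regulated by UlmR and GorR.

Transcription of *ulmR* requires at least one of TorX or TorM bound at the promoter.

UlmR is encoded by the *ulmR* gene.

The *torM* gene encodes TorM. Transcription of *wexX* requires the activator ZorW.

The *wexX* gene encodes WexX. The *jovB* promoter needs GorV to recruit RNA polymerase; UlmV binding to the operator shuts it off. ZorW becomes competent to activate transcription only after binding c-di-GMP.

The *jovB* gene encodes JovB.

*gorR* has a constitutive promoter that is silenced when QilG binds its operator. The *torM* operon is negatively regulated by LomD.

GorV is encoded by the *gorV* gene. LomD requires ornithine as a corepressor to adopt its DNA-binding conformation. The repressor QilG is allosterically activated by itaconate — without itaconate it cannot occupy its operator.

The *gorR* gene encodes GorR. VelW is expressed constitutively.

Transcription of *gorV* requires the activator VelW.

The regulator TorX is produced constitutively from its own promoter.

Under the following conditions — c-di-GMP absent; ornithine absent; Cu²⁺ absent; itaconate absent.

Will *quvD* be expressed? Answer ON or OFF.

OFF

TorX is produced constitutively and is active.
Ornithine is absent, so LomD is inactive.
With no repressor bound, *torM* is transcribed.
So TorM is produced and active.
Activator TorX is present, so *ulmR* is transcribed.
So UlmR is produced and active.
Itaconate is absent, so QilG is inactive.
With no repressor bound, *gorR* is transcribed.
So GorR is produced and active.
With repressor UlmR bound, *holP* is not transcribed.
So HolP is not produced.
c-di-GMP is absent, so ZorW is inactive.
Required activator ZorW is absent, so *wexX* is not transcribed.
So WexX is not produced.
Cu²⁺ is absent, so UlmV is inactive.
VelW is produced constitutively and is active.
No repressor is bound and VelW is active, so *gorV* is transcribed.
So GorV is produced and active.
No repressor is bound and GorV is active, so *jovB* is transcribed.
So JovB is produced and active.
With repressor JovB bound, *quvD* is not transcribed.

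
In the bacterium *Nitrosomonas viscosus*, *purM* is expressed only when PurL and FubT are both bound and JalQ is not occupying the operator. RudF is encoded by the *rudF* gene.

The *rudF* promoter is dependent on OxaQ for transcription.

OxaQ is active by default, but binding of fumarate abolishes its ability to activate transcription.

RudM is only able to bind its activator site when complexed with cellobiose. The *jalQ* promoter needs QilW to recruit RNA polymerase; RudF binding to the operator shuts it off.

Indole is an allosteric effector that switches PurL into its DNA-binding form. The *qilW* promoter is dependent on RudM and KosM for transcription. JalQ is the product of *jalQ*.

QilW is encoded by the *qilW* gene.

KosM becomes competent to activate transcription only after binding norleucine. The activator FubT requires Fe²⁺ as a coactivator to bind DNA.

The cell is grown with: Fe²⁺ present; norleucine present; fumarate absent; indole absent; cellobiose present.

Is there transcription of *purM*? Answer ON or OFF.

OFF

Fumarate is absent, so OxaQ is active.
No repressor is bound and OxaQ is active, so *rudF* is transcribed.
So RudF is produced and active.
Cellobiose is present, so RudM is active.
Norleucine is present, so KosM is active.
No repressor is bound and RudM and KosM are active, so *qilW* is transcribed.
So QilW is produced and active.
With repressor RudF bound, *jalQ* is not transcribed.
So JalQ is not produced.
Indole is absent, so PurL is inactive.
Fe²⁺ is present, so FubT is active.
Required activator PurL is absent, so *purM* is not transcribed.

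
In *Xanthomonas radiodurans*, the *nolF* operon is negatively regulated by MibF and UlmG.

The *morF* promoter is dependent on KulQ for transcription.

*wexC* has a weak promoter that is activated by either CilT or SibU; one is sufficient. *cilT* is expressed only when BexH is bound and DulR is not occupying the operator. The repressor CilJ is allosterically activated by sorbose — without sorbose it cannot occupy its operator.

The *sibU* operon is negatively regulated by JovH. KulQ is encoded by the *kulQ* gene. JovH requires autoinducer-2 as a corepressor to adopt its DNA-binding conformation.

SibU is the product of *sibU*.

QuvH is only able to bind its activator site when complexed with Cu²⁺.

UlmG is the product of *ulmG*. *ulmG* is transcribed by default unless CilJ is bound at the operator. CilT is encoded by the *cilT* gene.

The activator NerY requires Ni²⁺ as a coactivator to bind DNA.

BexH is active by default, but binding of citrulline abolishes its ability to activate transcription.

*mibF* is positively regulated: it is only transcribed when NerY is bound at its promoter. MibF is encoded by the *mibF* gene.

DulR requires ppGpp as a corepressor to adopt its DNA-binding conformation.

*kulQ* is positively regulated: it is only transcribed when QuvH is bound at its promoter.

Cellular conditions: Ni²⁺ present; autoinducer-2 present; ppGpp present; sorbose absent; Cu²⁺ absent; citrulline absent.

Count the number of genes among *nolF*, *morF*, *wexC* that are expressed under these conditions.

Ni²⁺ is present, so NerY is active.
No repressor is bound and NerY is active, so *mibF* is transcribed.
So MibF is produced and active.
Sorbose is absent, so CilJ is inactive.
With no repressor bound, *ulmG* is transcribed.
So UlmG is produced and active.
With repressor MibF bound, *nolF* is not transcribed.
→ *nolF* is OFF.
Cu²⁺ is absent, so QuvH is inactive.
Required activator QuvH is absent, so *kulQ* is not transcribed.
So KulQ is not produced.
Required activator KulQ is absent, so *morF* is not transcribed.
→ *morF* is OFF.
ppGpp is present, so DulR is active.
Citrulline is absent, so BexH is active.
With repressor DulR bound, *cilT* is not transcribed.
So CilT is not produced.
Autoinducer-2 is present, so JovH is active.
With repressor JovH bound, *sibU* is not transcribed.
So SibU is not produced.
No activator is available at the *wexC* promoter, so *wexC* is not transcribed.
→ *wexC* is OFF.
0 of the 3 genes are transcribed.

0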